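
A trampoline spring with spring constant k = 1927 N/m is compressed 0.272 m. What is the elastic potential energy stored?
PE = ½kx² = ½(1927)(0.272)² = 71.28 J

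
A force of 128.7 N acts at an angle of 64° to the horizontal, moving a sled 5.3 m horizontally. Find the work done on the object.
W = F·d·cosθ = (128.7)(5.3)cos(64°) = 299.0 J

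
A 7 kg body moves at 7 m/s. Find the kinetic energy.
KE = ½mv² = ½(7)(7)² = 171.5 J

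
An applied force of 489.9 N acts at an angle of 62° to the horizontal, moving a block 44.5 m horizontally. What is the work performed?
W = F·d·cosθ = (489.9)(44.5)cos(62°) = 10230 J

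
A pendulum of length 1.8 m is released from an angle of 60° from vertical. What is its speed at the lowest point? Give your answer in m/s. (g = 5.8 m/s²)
h = L(1 − cosθ) = 1.8(1 − cos60°) = 0.9 m
v = √(2gh) = √(2·5.8·0.9) = 3.231 m/s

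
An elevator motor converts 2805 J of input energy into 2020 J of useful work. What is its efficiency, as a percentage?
η = W_out/W_in = 2020/2805 = 72.01%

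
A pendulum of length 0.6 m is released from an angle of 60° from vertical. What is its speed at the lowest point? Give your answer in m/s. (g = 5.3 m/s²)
h = L(1 − cosθ) = 0.6(1 − cos60°) = 0.3 m
v = √(2gh) = √(2·5.3·0.3) = 1.783 m/s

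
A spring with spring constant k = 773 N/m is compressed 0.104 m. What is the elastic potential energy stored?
PE = ½kx² = ½(773)(0.104)² = 4.18 J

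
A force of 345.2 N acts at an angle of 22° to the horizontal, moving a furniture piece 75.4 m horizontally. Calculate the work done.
W = F·d·cosθ = (345.2)(75.4)cos(22°) = 24130 J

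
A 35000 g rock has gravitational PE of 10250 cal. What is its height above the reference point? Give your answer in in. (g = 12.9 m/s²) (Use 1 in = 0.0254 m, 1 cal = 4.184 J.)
Convert to SI: m = 35.0 kg, PE = 42886.0 J
h = PE/(mg) = 42886.0/(35.0·12.9) = 94.9856 m = 3740 in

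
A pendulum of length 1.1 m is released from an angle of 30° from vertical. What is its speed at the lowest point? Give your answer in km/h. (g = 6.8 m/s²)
h = L(1 − cosθ) = 1.1(1 − cos30°) = 0.147372 m
v = √(2gh) = √(2·6.8·0.147372) = 1.41572 m/s = 5.097 km/h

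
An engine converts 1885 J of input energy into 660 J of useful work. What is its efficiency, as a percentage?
η = W_out/W_in = 660/1885 = 35.01%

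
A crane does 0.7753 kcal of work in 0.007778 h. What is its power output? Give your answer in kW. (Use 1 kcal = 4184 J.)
Convert to SI: W = 3243.86 J, t = 28.0008 s
P = W/t = 3243.86/28.0008 = 115.849 W = 0.1158 kW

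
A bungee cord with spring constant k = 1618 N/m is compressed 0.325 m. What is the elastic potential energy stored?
PE = ½kx² = ½(1618)(0.325)² = 85.45 J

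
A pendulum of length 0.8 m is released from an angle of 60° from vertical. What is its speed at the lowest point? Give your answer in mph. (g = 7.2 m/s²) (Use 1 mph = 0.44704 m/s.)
h = L(1 − cosθ) = 0.8(1 − cos60°) = 0.4 m
v = √(2gh) = √(2·7.2·0.4) = 2.4 m/s = 5.369 mph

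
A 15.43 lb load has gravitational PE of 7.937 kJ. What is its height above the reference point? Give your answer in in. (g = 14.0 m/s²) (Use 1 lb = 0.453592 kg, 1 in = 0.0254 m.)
Convert to SI: m = 6.99892 kg, PE = 7937.0 J
h = PE/(mg) = 7937.0/(6.99892·14.0) = 81.0022 m = 3189 in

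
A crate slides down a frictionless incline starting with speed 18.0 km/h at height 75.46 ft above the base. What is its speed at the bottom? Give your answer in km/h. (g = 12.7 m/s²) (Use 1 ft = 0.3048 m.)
Convert to SI: v₀ = 5.0 m/s, h = 23.0002 m
½mv₀² + mgh = ½mv² ⇒ v = √(v₀² + 2gh) = √(5.0² + 2·12.7·23.0002) = 24.6821 m/s = 88.86 km/h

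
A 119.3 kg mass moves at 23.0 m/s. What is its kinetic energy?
KE = ½mv² = ½(119.3)(23.0)² = 31550 J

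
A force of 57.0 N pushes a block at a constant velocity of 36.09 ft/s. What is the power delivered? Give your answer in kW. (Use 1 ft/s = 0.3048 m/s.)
Convert to SI: F = 57.0 N, v = 11.0002 m/s
P = Fv = (57.0)(11.0002) = 627.013 W = 0.627 kW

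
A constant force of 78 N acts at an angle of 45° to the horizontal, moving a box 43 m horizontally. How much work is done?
W = F·d·cosθ = (78)(43)cos(45°) = 2372 J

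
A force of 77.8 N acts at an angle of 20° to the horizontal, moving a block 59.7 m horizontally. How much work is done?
W = F·d·cosθ = (77.8)(59.7)cos(20°) = 4365 J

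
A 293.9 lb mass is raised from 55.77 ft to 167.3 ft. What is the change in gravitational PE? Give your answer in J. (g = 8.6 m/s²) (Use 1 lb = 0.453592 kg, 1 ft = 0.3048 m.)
Convert to SI: m = 133.311 kg, Δh = 33.9943 m
ΔPE = mgΔh = (133.311)(8.6)(33.9943) = 38970 J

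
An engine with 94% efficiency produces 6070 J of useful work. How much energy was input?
W_in = W_out/η = 6070/0.94 = 6457 J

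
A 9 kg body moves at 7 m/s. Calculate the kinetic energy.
KE = ½mv² = ½(9)(7)² = 220.5 J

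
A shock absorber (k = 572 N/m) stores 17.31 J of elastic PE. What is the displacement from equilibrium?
x = √(2·PE/k) = √(2·17.31/572) = 0.246 m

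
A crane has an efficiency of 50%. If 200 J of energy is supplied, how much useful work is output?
W_out = η·W_in = 0.5·200 = 100.0 J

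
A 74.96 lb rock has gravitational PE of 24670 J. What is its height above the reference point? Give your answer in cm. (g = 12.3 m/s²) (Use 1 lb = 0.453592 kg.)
Convert to SI: m = 34.0013 kg, PE = 24670.0 J
h = PE/(mg) = 24670.0/(34.0013·12.3) = 58.9887 m = 5899 cm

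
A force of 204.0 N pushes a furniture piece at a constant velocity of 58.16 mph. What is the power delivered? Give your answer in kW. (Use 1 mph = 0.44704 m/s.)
Convert to SI: F = 204.0 N, v = 25.9998 m/s
P = Fv = (204.0)(25.9998) = 5303.97 W = 5.304 kW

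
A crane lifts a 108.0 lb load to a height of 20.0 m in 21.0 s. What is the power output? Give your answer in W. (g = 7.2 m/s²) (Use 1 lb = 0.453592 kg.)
Convert to SI: m = 48.9879 kg, h = 20.0 m, t = 21.0 s
P = mgh/t = (48.9879)(7.2)(20.0)/21.0 = 335.9 W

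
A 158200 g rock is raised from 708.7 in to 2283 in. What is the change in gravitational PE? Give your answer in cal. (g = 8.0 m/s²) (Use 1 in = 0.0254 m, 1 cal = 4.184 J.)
Convert to SI: m = 158.2 kg, Δh = 39.9872 m
ΔPE = mgΔh = (158.2)(8.0)(39.9872) = 50607.8 J = 12100 cal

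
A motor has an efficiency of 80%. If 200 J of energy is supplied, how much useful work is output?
W_out = η·W_in = 0.8·200 = 160.0 J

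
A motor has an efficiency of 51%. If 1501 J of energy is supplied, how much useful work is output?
W_out = η·W_in = 0.51·1501 = 765.51 J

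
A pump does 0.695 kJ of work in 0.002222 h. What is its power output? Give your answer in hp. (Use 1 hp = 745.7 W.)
Convert to SI: W = 695.0 J, t = 7.9992 s
P = W/t = 695.0/7.9992 = 86.8837 W = 0.1165 hp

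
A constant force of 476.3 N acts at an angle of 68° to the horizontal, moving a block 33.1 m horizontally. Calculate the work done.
W = F·d·cosθ = (476.3)(33.1)cos(68°) = 5906 J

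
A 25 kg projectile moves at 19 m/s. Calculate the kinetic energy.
KE = ½mv² = ½(25)(19)² = 4512.5 J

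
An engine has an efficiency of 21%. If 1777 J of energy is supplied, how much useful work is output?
W_out = η·W_in = 0.21·1777 = 373.17 J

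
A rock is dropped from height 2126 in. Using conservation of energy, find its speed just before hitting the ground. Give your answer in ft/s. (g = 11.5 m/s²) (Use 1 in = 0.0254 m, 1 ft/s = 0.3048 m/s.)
Convert to SI: h = 54.0004 m
mgh = ½mv² ⇒ v = √(2gh) = √(2·11.5·54.0004) = 35.2422 m/s = 115.6 ft/s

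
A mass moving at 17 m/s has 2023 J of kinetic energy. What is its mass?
m = 2·KE/v² = 2·2023/(17)² = 14.0 kg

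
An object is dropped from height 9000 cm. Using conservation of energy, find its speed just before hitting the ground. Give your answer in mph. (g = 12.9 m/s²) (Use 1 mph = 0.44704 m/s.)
Convert to SI: h = 90.0 m
mgh = ½mv² ⇒ v = √(2gh) = √(2·12.9·90.0) = 48.1871 m/s = 107.8 mph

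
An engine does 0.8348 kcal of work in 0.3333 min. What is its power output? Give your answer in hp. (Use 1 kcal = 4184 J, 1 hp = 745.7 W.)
Convert to SI: W = 3492.8 J, t = 19.998 s
P = W/t = 3492.8/19.998 = 174.658 W = 0.2342 hp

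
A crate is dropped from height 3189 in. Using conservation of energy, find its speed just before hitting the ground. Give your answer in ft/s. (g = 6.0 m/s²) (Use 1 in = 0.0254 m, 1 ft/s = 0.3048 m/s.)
Convert to SI: h = 81.0006 m
mgh = ½mv² ⇒ v = √(2gh) = √(2·6.0·81.0006) = 31.177 m/s = 102.3 ft/s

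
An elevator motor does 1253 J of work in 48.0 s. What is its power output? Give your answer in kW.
P = W/t = 1253.0/48.0 = 26.1042 W = 0.0261 kW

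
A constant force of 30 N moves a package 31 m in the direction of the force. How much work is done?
W = F·d = (30)(31) = 930.0 J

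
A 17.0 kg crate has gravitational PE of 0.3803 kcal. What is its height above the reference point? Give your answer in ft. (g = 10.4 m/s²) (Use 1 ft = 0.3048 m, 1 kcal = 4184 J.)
Convert to SI: m = 17.0 kg, PE = 1591.18 J
h = PE/(mg) = 1591.18/(17.0·10.4) = 8.99986 m = 29.53 ft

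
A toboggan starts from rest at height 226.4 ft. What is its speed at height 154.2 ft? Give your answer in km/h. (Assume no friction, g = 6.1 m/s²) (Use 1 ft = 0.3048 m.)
Convert to SI: h₁−h₂ = 22.0066 m
mgh₁ = mgh₂ + ½mv² ⇒ v = √(2g(h₁−h₂)) = √(2·6.1·22.0066) = 16.3854 m/s = 58.99 km/h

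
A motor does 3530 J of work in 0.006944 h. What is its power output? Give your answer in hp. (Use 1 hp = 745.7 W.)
Convert to SI: W = 3530.0 J, t = 24.9984 s
P = W/t = 3530.0/24.9984 = 141.209 W = 0.1894 hp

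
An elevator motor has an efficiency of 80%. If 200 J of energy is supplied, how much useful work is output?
W_out = η·W_in = 0.8·200 = 160.0 J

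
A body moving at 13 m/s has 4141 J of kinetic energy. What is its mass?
m = 2·KE/v² = 2·4141/(13)² = 49.01 kg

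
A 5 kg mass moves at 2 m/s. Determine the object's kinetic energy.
KE = ½mv² = ½(5)(2)² = 10.0 J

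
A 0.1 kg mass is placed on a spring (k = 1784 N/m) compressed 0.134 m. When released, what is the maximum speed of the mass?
½kx² = ½mv² ⇒ v = x√(k/m) = (0.134)√(1784/0.1) = 17.9 m/s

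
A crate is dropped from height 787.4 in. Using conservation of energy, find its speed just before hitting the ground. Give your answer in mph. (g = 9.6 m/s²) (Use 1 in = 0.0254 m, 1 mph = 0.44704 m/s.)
Convert to SI: h = 20.0 m
mgh = ½mv² ⇒ v = √(2gh) = √(2·9.6·20.0) = 19.5959 m/s = 43.83 mph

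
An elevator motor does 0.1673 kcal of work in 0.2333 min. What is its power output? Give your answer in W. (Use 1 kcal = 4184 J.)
Convert to SI: W = 699.983 J, t = 13.998 s
P = W/t = 699.983/13.998 = 50.01 W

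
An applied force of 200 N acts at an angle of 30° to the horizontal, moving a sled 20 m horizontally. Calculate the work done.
W = F·d·cosθ = (200)(20)cos(30°) = 3464 J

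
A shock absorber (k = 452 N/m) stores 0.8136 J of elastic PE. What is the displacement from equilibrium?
x = √(2·PE/k) = √(2·0.8136/452) = 0.06 m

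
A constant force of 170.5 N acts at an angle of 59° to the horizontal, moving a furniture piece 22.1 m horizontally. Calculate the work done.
W = F·d·cosθ = (170.5)(22.1)cos(59°) = 1941 J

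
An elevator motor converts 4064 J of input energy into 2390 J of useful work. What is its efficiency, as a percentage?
η = W_out/W_in = 2390/4064 = 58.81%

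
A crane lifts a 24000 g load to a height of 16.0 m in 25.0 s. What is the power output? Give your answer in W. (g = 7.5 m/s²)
Convert to SI: m = 24.0 kg, h = 16.0 m, t = 25.0 s
P = mgh/t = (24.0)(7.5)(16.0)/25.0 = 115.2 W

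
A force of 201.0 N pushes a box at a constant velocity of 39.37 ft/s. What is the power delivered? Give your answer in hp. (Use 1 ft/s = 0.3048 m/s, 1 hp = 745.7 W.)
Convert to SI: F = 201.0 N, v = 12.0 m/s
P = Fv = (201.0)(12.0) = 2412.0 W = 3.235 hp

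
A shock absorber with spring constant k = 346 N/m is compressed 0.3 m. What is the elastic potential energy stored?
PE = ½kx² = ½(346)(0.3)² = 15.57 J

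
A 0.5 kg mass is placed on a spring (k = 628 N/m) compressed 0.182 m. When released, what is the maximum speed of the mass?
½kx² = ½mv² ⇒ v = x√(k/m) = (0.182)√(628/0.5) = 6.45 m/s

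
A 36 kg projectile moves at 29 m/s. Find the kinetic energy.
KE = ½mv² = ½(36)(29)² = 15138.0 J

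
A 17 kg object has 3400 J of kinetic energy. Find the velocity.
v = √(2·KE/m) = √(2·3400/17) = 20.0 m/s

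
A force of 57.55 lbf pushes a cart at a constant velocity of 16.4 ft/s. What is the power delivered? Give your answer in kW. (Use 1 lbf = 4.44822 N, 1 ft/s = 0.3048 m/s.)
Convert to SI: F = 255.995 N, v = 4.99872 m/s
P = Fv = (255.995)(4.99872) = 1279.65 W = 1.28 kW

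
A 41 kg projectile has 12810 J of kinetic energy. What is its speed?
v = √(2·KE/m) = √(2·12810/41) = 25.0 m/s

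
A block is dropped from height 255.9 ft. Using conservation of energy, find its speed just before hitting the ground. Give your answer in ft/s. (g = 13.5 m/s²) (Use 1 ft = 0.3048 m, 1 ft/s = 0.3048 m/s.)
Convert to SI: h = 77.9983 m
mgh = ½mv² ⇒ v = √(2gh) = √(2·13.5·77.9983) = 45.8907 m/s = 150.6 ft/s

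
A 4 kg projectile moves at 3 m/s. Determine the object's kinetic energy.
KE = ½mv² = ½(4)(3)² = 18.0 J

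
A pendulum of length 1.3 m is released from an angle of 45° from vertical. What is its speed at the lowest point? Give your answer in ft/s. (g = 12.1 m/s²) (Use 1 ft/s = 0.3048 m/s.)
h = L(1 − cosθ) = 1.3(1 − cos45°) = 0.380761 m
v = √(2gh) = √(2·12.1·0.380761) = 3.03553 m/s = 9.959 ft/s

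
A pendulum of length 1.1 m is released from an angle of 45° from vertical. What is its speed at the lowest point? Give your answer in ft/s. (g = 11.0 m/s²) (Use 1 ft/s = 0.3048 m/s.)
h = L(1 − cosθ) = 1.1(1 − cos45°) = 0.322183 m
v = √(2gh) = √(2·11.0·0.322183) = 2.66233 m/s = 8.735 ft/s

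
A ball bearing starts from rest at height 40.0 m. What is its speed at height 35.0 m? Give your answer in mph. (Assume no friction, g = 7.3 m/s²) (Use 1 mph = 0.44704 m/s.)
mgh₁ = mgh₂ + ½mv² ⇒ v = √(2g(h₁−h₂)) = √(2·7.3·5.0) = 8.544 m/s = 19.11 mph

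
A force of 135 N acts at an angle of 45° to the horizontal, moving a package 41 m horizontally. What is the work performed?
W = F·d·cosθ = (135)(41)cos(45°) = 3914 J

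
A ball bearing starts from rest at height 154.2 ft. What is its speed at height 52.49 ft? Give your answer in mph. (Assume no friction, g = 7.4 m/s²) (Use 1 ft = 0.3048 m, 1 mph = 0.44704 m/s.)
Convert to SI: h₁−h₂ = 31.0012 m
mgh₁ = mgh₂ + ½mv² ⇒ v = √(2g(h₁−h₂)) = √(2·7.4·31.0012) = 21.42 m/s = 47.92 mph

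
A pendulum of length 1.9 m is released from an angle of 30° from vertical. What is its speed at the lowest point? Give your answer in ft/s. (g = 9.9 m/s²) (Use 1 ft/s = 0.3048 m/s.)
h = L(1 − cosθ) = 1.9(1 − cos30°) = 0.254552 m
v = √(2gh) = √(2·9.9·0.254552) = 2.24502 m/s = 7.366 ft/s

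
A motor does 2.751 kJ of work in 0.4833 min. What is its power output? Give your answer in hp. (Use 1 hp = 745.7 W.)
Convert to SI: W = 2751.0 J, t = 28.998 s
P = W/t = 2751.0/28.998 = 94.8686 W = 0.1272 hp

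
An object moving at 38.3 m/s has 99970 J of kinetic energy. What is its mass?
m = 2·KE/v² = 2·99970/(38.3)² = 136.3 kg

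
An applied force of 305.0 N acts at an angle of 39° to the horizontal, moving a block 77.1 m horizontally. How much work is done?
W = F·d·cosθ = (305.0)(77.1)cos(39°) = 18270 J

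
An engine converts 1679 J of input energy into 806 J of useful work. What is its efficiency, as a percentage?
η = W_out/W_in = 806/1679 = 48.0%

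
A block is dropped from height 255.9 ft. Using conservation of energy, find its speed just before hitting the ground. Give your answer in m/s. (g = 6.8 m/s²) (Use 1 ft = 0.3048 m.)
Convert to SI: h = 77.9983 m
mgh = ½mv² ⇒ v = √(2gh) = √(2·6.8·77.9983) = 32.57 m/s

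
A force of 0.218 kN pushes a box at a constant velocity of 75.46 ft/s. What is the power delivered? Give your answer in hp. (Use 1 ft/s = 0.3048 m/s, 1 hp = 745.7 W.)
Convert to SI: F = 218.0 N, v = 23.0002 m/s
P = Fv = (218.0)(23.0002) = 5014.05 W = 6.724 hp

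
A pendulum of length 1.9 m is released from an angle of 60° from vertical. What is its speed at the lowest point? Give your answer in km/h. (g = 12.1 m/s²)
h = L(1 − cosθ) = 1.9(1 − cos60°) = 0.95 m
v = √(2gh) = √(2·12.1·0.95) = 4.79479 m/s = 17.26 km/h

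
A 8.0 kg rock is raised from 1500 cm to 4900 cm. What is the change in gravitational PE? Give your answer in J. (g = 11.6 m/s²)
Convert to SI: m = 8.0 kg, Δh = 34.0 m
ΔPE = mgΔh = (8.0)(11.6)(34.0) = 3155 J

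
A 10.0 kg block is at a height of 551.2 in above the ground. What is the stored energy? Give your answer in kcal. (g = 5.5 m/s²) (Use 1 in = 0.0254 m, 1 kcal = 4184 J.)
Convert to SI: m = 10.0 kg, h = 14.0005 m
PE = mgh = (10.0)(5.5)(14.0005) = 770.026 J = 0.184 kcal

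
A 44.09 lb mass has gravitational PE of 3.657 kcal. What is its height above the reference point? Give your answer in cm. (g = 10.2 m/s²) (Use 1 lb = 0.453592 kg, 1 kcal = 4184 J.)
Convert to SI: m = 19.9989 kg, PE = 15300.9 J
h = PE/(mg) = 15300.9/(19.9989·10.2) = 75.0086 m = 7501 cm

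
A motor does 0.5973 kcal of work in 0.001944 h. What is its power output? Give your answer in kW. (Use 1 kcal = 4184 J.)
Convert to SI: W = 2499.1 J, t = 6.9984 s
P = W/t = 2499.1/6.9984 = 357.096 W = 0.3571 kW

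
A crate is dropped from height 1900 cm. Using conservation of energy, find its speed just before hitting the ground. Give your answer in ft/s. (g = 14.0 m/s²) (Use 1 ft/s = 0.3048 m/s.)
Convert to SI: h = 19.0 m
mgh = ½mv² ⇒ v = √(2gh) = √(2·14.0·19.0) = 23.0651 m/s = 75.67 ft/s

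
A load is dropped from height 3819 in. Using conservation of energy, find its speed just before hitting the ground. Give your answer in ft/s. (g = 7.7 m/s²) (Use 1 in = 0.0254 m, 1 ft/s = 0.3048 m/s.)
Convert to SI: h = 97.0026 m
mgh = ½mv² ⇒ v = √(2gh) = √(2·7.7·97.0026) = 38.6502 m/s = 126.8 ft/s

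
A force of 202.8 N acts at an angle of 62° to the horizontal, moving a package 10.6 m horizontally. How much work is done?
W = F·d·cosθ = (202.8)(10.6)cos(62°) = 1009 J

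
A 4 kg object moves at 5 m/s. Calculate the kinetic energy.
KE = ½mv² = ½(4)(5)² = 50.0 J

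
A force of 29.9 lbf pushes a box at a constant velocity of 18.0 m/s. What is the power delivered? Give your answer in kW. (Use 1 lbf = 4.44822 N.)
Convert to SI: F = 133.002 N, v = 18.0 m/s
P = Fv = (133.002)(18.0) = 2394.03 W = 2.394 kW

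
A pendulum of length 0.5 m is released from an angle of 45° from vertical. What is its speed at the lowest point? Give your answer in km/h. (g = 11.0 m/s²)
h = L(1 − cosθ) = 0.5(1 − cos45°) = 0.146447 m
v = √(2gh) = √(2·11.0·0.146447) = 1.79494 m/s = 6.462 km/h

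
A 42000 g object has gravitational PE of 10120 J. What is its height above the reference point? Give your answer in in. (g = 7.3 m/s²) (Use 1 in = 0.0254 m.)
Convert to SI: m = 42.0 kg, PE = 10120.0 J
h = PE/(mg) = 10120.0/(42.0·7.3) = 33.0072 m = 1299 in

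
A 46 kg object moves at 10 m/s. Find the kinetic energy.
KE = ½mv² = ½(46)(10)² = 2300.0 J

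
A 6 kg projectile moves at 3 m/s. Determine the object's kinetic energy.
KE = ½mv² = ½(6)(3)² = 27.0 J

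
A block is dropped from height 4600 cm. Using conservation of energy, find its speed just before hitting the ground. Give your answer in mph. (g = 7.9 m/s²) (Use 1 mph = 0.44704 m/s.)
Convert to SI: h = 46.0 m
mgh = ½mv² ⇒ v = √(2gh) = √(2·7.9·46.0) = 26.9592 m/s = 60.31 mph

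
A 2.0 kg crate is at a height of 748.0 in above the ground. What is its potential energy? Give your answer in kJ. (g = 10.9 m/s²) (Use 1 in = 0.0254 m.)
Convert to SI: m = 2.0 kg, h = 18.9992 m
PE = mgh = (2.0)(10.9)(18.9992) = 414.183 J = 0.4142 kJ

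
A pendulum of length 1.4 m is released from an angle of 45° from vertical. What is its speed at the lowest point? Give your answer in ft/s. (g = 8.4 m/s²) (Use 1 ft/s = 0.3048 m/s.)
h = L(1 − cosθ) = 1.4(1 − cos45°) = 0.410051 m
v = √(2gh) = √(2·8.4·0.410051) = 2.62466 m/s = 8.611 ft/s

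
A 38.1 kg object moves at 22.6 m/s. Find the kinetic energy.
KE = ½mv² = ½(38.1)(22.6)² = 9730 J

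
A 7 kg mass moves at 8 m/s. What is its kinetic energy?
KE = ½mv² = ½(7)(8)² = 224.0 J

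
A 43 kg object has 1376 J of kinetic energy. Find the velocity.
v = √(2·KE/m) = √(2·1376/43) = 8.0 m/s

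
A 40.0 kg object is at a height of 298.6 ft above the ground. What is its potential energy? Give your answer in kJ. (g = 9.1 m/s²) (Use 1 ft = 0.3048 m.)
Convert to SI: m = 40.0 kg, h = 91.0133 m
PE = mgh = (40.0)(9.1)(91.0133) = 33128.8 J = 33.13 kJ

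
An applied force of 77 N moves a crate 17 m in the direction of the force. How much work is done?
W = F·d = (77)(17) = 1309 J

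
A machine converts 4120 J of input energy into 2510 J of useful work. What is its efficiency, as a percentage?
η = W_out/W_in = 2510/4120 = 60.92%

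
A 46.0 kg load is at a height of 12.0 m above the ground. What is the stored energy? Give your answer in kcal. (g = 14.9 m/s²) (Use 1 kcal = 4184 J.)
PE = mgh = (46.0)(14.9)(12.0) = 8224.8 J = 1.966 kcal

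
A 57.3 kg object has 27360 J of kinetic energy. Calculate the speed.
v = √(2·KE/m) = √(2·27360/57.3) = 30.9 m/s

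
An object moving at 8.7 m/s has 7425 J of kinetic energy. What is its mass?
m = 2·KE/v² = 2·7425/(8.7)² = 196.2 kg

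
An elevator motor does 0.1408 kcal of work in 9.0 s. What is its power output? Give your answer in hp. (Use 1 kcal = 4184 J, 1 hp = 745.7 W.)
Convert to SI: W = 589.107 J, t = 9.0 s
P = W/t = 589.107/9.0 = 65.4564 W = 0.08778 hp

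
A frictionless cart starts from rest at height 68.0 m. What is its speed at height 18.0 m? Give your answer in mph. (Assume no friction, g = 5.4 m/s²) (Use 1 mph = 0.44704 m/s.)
mgh₁ = mgh₂ + ½mv² ⇒ v = √(2g(h₁−h₂)) = √(2·5.4·50.0) = 23.2379 m/s = 51.98 mph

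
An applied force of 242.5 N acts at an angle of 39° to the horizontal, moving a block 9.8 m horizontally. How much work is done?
W = F·d·cosθ = (242.5)(9.8)cos(39°) = 1847 J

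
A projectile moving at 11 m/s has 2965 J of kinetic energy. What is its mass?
m = 2·KE/v² = 2·2965/(11)² = 49.01 kg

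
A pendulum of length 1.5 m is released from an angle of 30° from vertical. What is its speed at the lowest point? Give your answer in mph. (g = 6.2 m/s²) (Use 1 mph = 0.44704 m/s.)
h = L(1 − cosθ) = 1.5(1 − cos30°) = 0.200962 m
v = √(2gh) = √(2·6.2·0.200962) = 1.57858 m/s = 3.531 mph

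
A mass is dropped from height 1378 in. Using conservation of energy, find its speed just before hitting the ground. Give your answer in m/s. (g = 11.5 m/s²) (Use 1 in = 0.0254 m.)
Convert to SI: h = 35.0012 m
mgh = ½mv² ⇒ v = √(2gh) = √(2·11.5·35.0012) = 28.37 m/s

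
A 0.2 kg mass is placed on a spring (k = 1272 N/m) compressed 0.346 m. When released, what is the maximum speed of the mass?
½kx² = ½mv² ⇒ v = x√(k/m) = (0.346)√(1272/0.2) = 27.59 m/s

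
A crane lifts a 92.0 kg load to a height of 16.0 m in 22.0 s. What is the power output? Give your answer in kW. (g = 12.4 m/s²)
P = mgh/t = (92.0)(12.4)(16.0)/22.0 = 829.673 W = 0.8297 kW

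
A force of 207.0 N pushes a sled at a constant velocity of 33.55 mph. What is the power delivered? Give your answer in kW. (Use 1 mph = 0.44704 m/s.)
Convert to SI: F = 207.0 N, v = 14.9982 m/s
P = Fv = (207.0)(14.9982) = 3104.63 W = 3.105 kW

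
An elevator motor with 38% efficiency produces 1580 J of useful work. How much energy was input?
W_in = W_out/η = 1580/0.38 = 4158 J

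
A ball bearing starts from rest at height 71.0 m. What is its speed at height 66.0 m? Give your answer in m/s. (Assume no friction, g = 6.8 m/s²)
mgh₁ = mgh₂ + ½mv² ⇒ v = √(2g(h₁−h₂)) = √(2·6.8·5.0) = 8.246 m/s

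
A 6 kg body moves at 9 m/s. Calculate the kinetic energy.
KE = ½mv² = ½(6)(9)² = 243.0 J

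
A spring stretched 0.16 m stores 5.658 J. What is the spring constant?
k = 2·PE/x² = 2·5.658/(0.16)² = 442.0 N/m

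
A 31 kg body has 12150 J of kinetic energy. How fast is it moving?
v = √(2·KE/m) = √(2·12150/31) = 28.0 m/s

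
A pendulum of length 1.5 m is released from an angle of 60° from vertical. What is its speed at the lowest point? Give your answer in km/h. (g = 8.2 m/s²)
h = L(1 − cosθ) = 1.5(1 − cos60°) = 0.75 m
v = √(2gh) = √(2·8.2·0.75) = 3.50714 m/s = 12.63 km/h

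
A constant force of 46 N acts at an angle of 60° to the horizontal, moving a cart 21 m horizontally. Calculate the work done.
W = F·d·cosθ = (46)(21)cos(60°) = 483.0 J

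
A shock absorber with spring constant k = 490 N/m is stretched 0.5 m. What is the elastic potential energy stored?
PE = ½kx² = ½(490)(0.5)² = 61.25 J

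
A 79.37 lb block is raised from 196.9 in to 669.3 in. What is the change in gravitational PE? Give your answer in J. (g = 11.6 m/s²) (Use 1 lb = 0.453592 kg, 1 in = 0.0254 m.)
Convert to SI: m = 36.0016 kg, Δh = 11.999 m
ΔPE = mgΔh = (36.0016)(11.6)(11.999) = 5011 J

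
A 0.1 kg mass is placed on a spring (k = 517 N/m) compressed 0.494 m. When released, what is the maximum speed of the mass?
½kx² = ½mv² ⇒ v = x√(k/m) = (0.494)√(517/0.1) = 35.52 m/s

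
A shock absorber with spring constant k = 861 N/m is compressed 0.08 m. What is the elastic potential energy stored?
PE = ½kx² = ½(861)(0.08)² = 2.755 J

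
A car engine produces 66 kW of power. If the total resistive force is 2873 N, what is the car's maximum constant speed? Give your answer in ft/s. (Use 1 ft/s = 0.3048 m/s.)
P = Fv ⇒ v = P/F = 66000 W/2873.0 N = 22.9725 m/s = 75.37 ft/s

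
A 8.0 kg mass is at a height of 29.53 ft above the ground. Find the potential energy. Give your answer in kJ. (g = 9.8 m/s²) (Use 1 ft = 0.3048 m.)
Convert to SI: m = 8.0 kg, h = 9.00074 m
PE = mgh = (8.0)(9.8)(9.00074) = 705.658 J = 0.7057 kJ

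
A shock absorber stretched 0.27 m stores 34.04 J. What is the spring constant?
k = 2·PE/x² = 2·34.04/(0.27)² = 933.9 N/m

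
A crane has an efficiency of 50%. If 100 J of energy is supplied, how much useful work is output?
W_out = η·W_in = 0.5·100 = 50.0 J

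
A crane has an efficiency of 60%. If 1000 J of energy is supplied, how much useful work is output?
W_out = η·W_in = 0.6·1000 = 600.0 J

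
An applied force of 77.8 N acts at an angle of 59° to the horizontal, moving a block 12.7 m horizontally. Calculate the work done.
W = F·d·cosθ = (77.8)(12.7)cos(59°) = 508.9 J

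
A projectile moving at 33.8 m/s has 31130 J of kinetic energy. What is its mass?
m = 2·KE/v² = 2·31130/(33.8)² = 54.5 kg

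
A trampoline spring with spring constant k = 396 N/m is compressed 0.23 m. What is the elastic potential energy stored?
PE = ½kx² = ½(396)(0.23)² = 10.47 J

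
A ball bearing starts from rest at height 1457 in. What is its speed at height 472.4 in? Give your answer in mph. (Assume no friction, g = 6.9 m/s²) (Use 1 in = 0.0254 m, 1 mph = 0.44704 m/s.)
Convert to SI: h₁−h₂ = 25.0088 m
mgh₁ = mgh₂ + ½mv² ⇒ v = √(2g(h₁−h₂)) = √(2·6.9·25.0088) = 18.5775 m/s = 41.56 mph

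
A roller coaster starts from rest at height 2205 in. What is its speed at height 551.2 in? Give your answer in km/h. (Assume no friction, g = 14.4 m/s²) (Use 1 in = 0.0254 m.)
Convert to SI: h₁−h₂ = 42.0065 m
mgh₁ = mgh₂ + ½mv² ⇒ v = √(2g(h₁−h₂)) = √(2·14.4·42.0065) = 34.782 m/s = 125.2 km/h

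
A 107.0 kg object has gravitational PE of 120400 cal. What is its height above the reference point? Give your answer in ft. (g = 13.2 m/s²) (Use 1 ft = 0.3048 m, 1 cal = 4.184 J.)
Convert to SI: m = 107.0 kg, PE = 503754 J
h = PE/(mg) = 503754/(107.0·13.2) = 356.665 m = 1170 ft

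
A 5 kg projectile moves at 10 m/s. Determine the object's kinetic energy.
KE = ½mv² = ½(5)(10)² = 250.0 J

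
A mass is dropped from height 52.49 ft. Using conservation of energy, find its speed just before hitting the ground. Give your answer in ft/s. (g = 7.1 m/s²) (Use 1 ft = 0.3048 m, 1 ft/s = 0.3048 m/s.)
Convert to SI: h = 15.999 m
mgh = ½mv² ⇒ v = √(2gh) = √(2·7.1·15.999) = 15.0727 m/s = 49.45 ft/s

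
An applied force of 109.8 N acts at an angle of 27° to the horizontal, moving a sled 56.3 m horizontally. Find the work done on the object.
W = F·d·cosθ = (109.8)(56.3)cos(27°) = 5508 J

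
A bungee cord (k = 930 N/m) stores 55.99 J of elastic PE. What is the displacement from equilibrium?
x = √(2·PE/k) = √(2·55.99/930) = 0.347 m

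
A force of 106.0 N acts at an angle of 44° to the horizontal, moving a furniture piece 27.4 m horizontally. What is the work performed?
W = F·d·cosθ = (106.0)(27.4)cos(44°) = 2089 J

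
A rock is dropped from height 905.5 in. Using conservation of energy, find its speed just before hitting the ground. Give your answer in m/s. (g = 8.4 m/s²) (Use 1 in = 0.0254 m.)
Convert to SI: h = 22.9997 m
mgh = ½mv² ⇒ v = √(2gh) = √(2·8.4·22.9997) = 19.66 m/s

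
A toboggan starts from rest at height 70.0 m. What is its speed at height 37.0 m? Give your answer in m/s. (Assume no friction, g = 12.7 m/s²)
mgh₁ = mgh₂ + ½mv² ⇒ v = √(2g(h₁−h₂)) = √(2·12.7·33.0) = 28.95 m/s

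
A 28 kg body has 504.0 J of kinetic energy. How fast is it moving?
v = √(2·KE/m) = √(2·504.0/28) = 6.0 m/s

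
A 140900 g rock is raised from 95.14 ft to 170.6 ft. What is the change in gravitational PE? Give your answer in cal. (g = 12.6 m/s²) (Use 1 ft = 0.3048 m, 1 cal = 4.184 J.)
Convert to SI: m = 140.9 kg, Δh = 23.0002 m
ΔPE = mgΔh = (140.9)(12.6)(23.0002) = 40833.2 J = 9759 cal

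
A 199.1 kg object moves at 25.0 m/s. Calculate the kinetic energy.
KE = ½mv² = ½(199.1)(25.0)² = 62220 J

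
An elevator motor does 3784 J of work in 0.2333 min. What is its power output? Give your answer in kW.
Convert to SI: W = 3784.0 J, t = 13.998 s
P = W/t = 3784.0/13.998 = 270.324 W = 0.2703 kW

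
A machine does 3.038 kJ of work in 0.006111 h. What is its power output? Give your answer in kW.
Convert to SI: W = 3038.0 J, t = 21.9996 s
P = W/t = 3038.0/21.9996 = 138.093 W = 0.1381 kW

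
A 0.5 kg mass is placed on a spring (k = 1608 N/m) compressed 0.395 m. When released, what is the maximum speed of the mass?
½kx² = ½mv² ⇒ v = x√(k/m) = (0.395)√(1608/0.5) = 22.4 m/s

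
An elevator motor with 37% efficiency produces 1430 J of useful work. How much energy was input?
W_in = W_out/η = 1430/0.37 = 3865 J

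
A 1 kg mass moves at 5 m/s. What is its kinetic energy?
KE = ½mv² = ½(1)(5)² = 12.5 J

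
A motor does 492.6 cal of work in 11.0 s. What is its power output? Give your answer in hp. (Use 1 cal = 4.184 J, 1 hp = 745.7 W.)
Convert to SI: W = 2061.04 J, t = 11.0 s
P = W/t = 2061.04/11.0 = 187.367 W = 0.2513 hp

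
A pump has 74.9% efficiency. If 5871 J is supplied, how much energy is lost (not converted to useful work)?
W_lost = W_in(1 − η) = 5871·(1 − 0.749) = 1474 J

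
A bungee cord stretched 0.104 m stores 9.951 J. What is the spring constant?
k = 2·PE/x² = 2·9.951/(0.104)² = 1840 N/m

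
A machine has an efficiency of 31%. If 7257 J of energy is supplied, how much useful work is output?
W_out = η·W_in = 0.31·7257 = 2249.67 J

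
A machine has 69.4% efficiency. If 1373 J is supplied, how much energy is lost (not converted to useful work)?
W_lost = W_in(1 − η) = 1373·(1 − 0.694) = 420.1 J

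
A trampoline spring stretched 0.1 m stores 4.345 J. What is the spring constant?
k = 2·PE/x² = 2·4.345/(0.1)² = 869.0 N/m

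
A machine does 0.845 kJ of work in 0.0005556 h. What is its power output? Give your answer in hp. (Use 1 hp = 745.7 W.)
Convert to SI: W = 845.0 J, t = 2.00016 s
P = W/t = 845.0/2.00016 = 422.466 W = 0.5665 hp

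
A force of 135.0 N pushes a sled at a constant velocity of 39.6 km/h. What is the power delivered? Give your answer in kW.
Convert to SI: F = 135.0 N, v = 11.0 m/s
P = Fv = (135.0)(11.0) = 1485.0 W = 1.485 kW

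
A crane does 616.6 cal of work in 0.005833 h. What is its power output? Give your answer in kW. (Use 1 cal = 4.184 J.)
Convert to SI: W = 2579.85 J, t = 20.9988 s
P = W/t = 2579.85/20.9988 = 122.857 W = 0.1229 kW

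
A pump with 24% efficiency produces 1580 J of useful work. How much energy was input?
W_in = W_out/η = 1580/0.24 = 6583 J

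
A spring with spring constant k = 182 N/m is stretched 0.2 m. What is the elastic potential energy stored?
PE = ½kx² = ½(182)(0.2)² = 3.64 J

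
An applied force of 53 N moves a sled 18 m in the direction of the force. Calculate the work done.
W = F·d = (53)(18) = 954.0 J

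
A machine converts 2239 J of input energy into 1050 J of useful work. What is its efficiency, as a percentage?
η = W_out/W_in = 1050/2239 = 46.9%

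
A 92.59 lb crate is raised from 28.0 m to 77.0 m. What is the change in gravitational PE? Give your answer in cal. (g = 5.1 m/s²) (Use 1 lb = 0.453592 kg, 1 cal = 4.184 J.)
Convert to SI: m = 41.9981 kg, Δh = 49.0 m
ΔPE = mgΔh = (41.9981)(5.1)(49.0) = 10495.3 J = 2508 cal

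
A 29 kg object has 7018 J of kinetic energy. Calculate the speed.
v = √(2·KE/m) = √(2·7018/29) = 22.0 m/s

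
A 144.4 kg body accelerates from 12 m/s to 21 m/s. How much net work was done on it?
W = ΔKE = ½m(v₂² − v₁²) = ½(144.4)(21² − 12²) = 21443.4 J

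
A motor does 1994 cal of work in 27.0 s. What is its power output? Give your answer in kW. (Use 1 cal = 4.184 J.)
Convert to SI: W = 8342.9 J, t = 27.0 s
P = W/t = 8342.9/27.0 = 308.996 W = 0.309 kW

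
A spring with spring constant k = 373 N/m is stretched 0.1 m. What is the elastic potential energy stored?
PE = ½kx² = ½(373)(0.1)² = 1.865 J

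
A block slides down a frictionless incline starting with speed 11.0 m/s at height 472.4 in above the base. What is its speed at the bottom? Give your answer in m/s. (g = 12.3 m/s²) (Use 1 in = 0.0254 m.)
Convert to SI: v₀ = 11.0 m/s, h = 11.999 m
½mv₀² + mgh = ½mv² ⇒ v = √(v₀² + 2gh) = √(11.0² + 2·12.3·11.999) = 20.4 m/s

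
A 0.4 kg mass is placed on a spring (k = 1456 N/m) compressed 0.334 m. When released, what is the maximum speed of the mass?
½kx² = ½mv² ⇒ v = x√(k/m) = (0.334)√(1456/0.4) = 20.15 m/s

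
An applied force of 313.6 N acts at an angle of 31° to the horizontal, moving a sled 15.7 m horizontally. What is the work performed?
W = F·d·cosθ = (313.6)(15.7)cos(31°) = 4220 J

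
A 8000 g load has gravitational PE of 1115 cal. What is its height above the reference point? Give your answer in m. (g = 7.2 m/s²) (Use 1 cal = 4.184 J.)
Convert to SI: m = 8.0 kg, PE = 4665.16 J
h = PE/(mg) = 4665.16/(8.0·7.2) = 80.99 m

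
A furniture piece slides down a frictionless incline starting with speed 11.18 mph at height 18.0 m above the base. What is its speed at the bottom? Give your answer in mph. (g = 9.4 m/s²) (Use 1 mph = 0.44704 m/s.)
Convert to SI: v₀ = 4.99791 m/s, h = 18.0 m
½mv₀² + mgh = ½mv² ⇒ v = √(v₀² + 2gh) = √(4.99791² + 2·9.4·18.0) = 19.0625 m/s = 42.64 mph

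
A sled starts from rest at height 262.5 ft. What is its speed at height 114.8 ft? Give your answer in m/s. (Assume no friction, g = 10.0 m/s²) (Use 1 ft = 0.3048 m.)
Convert to SI: h₁−h₂ = 45.019 m
mgh₁ = mgh₂ + ½mv² ⇒ v = √(2g(h₁−h₂)) = √(2·10.0·45.019) = 30.01 m/s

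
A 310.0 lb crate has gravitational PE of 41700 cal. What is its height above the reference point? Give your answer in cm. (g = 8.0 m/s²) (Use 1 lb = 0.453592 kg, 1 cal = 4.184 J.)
Convert to SI: m = 140.614 kg, PE = 174473 J
h = PE/(mg) = 174473/(140.614·8.0) = 155.1 m = 15510 cm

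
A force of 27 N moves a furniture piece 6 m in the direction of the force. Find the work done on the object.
W = F·d = (27)(6) = 162.0 J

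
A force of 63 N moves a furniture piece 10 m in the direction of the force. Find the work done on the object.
W = F·d = (63)(10) = 630.0 J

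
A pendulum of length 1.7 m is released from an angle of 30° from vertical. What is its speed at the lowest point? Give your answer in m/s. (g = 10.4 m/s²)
h = L(1 − cosθ) = 1.7(1 − cos30°) = 0.227757 m
v = √(2gh) = √(2·10.4·0.227757) = 2.177 m/s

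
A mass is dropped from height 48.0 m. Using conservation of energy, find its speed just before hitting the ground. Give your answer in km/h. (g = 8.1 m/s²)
mgh = ½mv² ⇒ v = √(2gh) = √(2·8.1·48.0) = 27.8855 m/s = 100.4 km/h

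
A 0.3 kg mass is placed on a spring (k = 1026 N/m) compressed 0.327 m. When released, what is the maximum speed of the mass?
½kx² = ½mv² ⇒ v = x√(k/m) = (0.327)√(1026/0.3) = 19.12 m/s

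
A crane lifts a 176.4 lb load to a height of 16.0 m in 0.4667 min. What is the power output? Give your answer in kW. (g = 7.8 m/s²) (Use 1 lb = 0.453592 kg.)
Convert to SI: m = 80.0136 kg, h = 16.0 m, t = 28.002 s
P = mgh/t = (80.0136)(7.8)(16.0)/28.002 = 356.607 W = 0.3566 kW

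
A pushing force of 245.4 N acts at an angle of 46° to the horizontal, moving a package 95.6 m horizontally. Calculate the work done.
W = F·d·cosθ = (245.4)(95.6)cos(46°) = 16300 J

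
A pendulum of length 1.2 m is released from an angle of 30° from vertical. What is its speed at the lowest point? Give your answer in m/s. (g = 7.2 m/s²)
h = L(1 − cosθ) = 1.2(1 − cos30°) = 0.16077 m
v = √(2gh) = √(2·7.2·0.16077) = 1.522 m/s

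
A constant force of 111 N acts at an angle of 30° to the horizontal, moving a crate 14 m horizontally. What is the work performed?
W = F·d·cosθ = (111)(14)cos(30°) = 1346 J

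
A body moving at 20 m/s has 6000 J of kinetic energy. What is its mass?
m = 2·KE/v² = 2·6000/(20)² = 30.0 kg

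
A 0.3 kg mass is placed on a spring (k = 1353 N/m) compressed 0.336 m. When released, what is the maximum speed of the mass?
½kx² = ½mv² ⇒ v = x√(k/m) = (0.336)√(1353/0.3) = 22.56 m/s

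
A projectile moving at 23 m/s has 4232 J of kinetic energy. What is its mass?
m = 2·KE/v² = 2·4232/(23)² = 16.0 kg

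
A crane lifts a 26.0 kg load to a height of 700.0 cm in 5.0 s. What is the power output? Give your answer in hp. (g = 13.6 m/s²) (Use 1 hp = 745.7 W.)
Convert to SI: m = 26.0 kg, h = 7.0 m, t = 5.0 s
P = mgh/t = (26.0)(13.6)(7.0)/5.0 = 495.04 W = 0.6639 hp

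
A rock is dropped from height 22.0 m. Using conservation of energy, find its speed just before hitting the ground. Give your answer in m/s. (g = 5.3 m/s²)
mgh = ½mv² ⇒ v = √(2gh) = √(2·5.3·22.0) = 15.27 m/s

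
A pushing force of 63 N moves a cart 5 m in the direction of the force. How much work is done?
W = F·d = (63)(5) = 315.0 J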